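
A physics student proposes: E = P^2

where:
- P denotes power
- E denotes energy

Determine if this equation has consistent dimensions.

No

P (power) has dimensions [L^2 M T^-3].
E (energy) has dimensions [L^2 M T^-2].

Left side: [L^2 M T^-2]
Right side: [L^4 M^2 T^-6]

The two sides have different dimensions, so the equation is NOT dimensionally consistent.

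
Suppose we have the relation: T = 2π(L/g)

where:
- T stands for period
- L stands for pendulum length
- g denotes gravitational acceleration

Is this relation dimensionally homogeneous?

No

T (period) has dimensions [T].
L (pendulum length) has dimensions [L].
g (gravitational acceleration) has dimensions [L T^-2].

Left side: [T]
Right side: [T^2]

The two sides have different dimensions, so the equation is NOT dimensionally consistent.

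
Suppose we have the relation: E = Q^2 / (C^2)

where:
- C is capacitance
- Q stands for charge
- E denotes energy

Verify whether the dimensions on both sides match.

No

C (capacitance) has dimensions [I^2 L^-2 M^-1 T^4].
Q (charge) has dimensions [I T].
E (energy) has dimensions [L^2 M T^-2].

Left side: [L^2 M T^-2]
Right side: [I^-2 L^4 M^2 T^-6]

The two sides have different dimensions, so the equation is NOT dimensionally consistent.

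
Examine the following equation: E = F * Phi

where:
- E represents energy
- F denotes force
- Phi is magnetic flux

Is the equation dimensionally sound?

No

E (energy) has dimensions [L^2 M T^-2].
F (force) has dimensions [L M T^-2].
Phi (magnetic flux) has dimensions [I^-1 L^2 M T^-2].

Left side: [L^2 M T^-2]
Right side: [I^-1 L^3 M^2 T^-4]

The two sides have different dimensions, so the equation is NOT dimensionally consistent.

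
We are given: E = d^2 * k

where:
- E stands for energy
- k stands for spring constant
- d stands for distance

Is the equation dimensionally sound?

Yes

E (energy) has dimensions [L^2 M T^-2].
k (spring constant) has dimensions [M T^-2].
d (distance) has dimensions [L].

Left side: [L^2 M T^-2]
Right side: [L^2 M T^-2]

Both sides have the same dimensions, so the equation is dimensionally consistent.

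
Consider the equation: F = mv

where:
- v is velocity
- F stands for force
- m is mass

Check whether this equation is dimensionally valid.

No

v (velocity) has dimensions [L T^-1].
F (force) has dimensions [L M T^-2].
m (mass) has dimensions [M].

Left side: [L M T^-2]
Right side: [L M T^-1]

The two sides have different dimensions, so the equation is NOT dimensionally consistent.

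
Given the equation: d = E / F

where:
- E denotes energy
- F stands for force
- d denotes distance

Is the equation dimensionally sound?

Yes

E (energy) has dimensions [L^2 M T^-2].
F (force) has dimensions [L M T^-2].
d (distance) has dimensions [L].

Left side: [L]
Right side: [L]

Both sides have the same dimensions, so the equation is dimensionally consistent.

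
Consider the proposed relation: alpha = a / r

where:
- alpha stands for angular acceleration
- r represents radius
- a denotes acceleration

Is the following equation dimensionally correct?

Yes

alpha (angular acceleration) has dimensions [T^-2].
r (radius) has dimensions [L].
a (acceleration) has dimensions [L T^-2].

Left side: [T^-2]
Right side: [T^-2]

Both sides have the same dimensions, so the equation is dimensionally consistent.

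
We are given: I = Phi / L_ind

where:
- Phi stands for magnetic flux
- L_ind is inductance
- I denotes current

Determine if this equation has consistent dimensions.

Yes

Phi (magnetic flux) has dimensions [I^-1 L^2 M T^-2].
L_ind (inductance) has dimensions [I^-2 L^2 M T^-2].
I (current) has dimensions [I].

Left side: [I]
Right side: [I]

Both sides have the same dimensions, so the equation is dimensionally consistent.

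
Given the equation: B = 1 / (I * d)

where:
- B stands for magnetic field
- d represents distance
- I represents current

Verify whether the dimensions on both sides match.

No

B (magnetic field) has dimensions [I^-1 M T^-2].
d (distance) has dimensions [L].
I (current) has dimensions [I].

Left side: [I^-1 M T^-2]
Right side: [I^-1 L^-1]

The two sides have different dimensions, so the equation is NOT dimensionally consistent.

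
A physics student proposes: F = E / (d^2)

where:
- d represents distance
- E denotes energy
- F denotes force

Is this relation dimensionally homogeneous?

No

d (distance) has dimensions [L].
E (energy) has dimensions [L^2 M T^-2].
F (force) has dimensions [L M T^-2].

Left side: [L M T^-2]
Right side: [M T^-2]

The two sides have different dimensions, so the equation is NOT dimensionally consistent.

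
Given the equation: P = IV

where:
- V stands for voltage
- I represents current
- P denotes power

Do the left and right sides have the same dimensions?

Yes

V (voltage) has dimensions [I^-1 L^2 M T^-3].
I (current) has dimensions [I].
P (power) has dimensions [L^2 M T^-3].

Left side: [L^2 M T^-3]
Right side: [L^2 M T^-3]

Both sides have the same dimensions, so the equation is dimensionally consistent.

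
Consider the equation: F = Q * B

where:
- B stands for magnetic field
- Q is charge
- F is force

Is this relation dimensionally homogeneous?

No

B (magnetic field) has dimensions [I^-1 M T^-2].
Q (charge) has dimensions [I T].
F (force) has dimensions [L M T^-2].

Left side: [L M T^-2]
Right side: [M T^-1]

The two sides have different dimensions, so the equation is NOT dimensionally consistent.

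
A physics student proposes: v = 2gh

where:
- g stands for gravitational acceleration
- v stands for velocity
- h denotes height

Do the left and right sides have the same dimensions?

No

g (gravitational acceleration) has dimensions [L T^-2].
v (velocity) has dimensions [L T^-1].
h (height) has dimensions [L].

Left side: [L T^-1]
Right side: [L^2 T^-2]

The two sides have different dimensions, so the equation is NOT dimensionally consistent.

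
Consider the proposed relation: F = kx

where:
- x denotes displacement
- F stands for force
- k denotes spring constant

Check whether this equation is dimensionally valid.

Yes

x (displacement) has dimensions [L].
F (force) has dimensions [L M T^-2].
k (spring constant) has dimensions [M T^-2].

Left side: [L M T^-2]
Right side: [L M T^-2]

Both sides have the same dimensions, so the equation is dimensionally consistent.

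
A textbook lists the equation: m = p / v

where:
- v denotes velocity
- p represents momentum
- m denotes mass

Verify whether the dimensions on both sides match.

Yes

v (velocity) has dimensions [L T^-1].
p (momentum) has dimensions [L M T^-1].
m (mass) has dimensions [M].

Left side: [M]
Right side: [M]

Both sides have the same dimensions, so the equation is dimensionally consistent.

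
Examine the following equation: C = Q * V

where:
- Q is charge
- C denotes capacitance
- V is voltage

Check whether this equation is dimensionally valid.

No

Q (charge) has dimensions [I T].
C (capacitance) has dimensions [I^2 L^-2 M^-1 T^4].
V (voltage) has dimensions [I^-1 L^2 M T^-3].

Left side: [I^2 L^-2 M^-1 T^4]
Right side: [L^2 M T^-2]

The two sides have different dimensions, so the equation is NOT dimensionally consistent.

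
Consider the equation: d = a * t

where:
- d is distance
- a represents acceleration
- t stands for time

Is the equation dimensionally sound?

No

d (distance) has dimensions [L].
a (acceleration) has dimensions [L T^-2].
t (time) has dimensions [T].

Left side: [L]
Right side: [L T^-1]

The two sides have different dimensions, so the equation is NOT dimensionally consistent.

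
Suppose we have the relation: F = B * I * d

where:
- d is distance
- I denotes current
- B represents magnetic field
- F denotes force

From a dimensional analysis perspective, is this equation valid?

Yes

d (distance) has dimensions [L].
I (current) has dimensions [I].
B (magnetic field) has dimensions [I^-1 M T^-2].
F (force) has dimensions [L M T^-2].

Left side: [L M T^-2]
Right side: [L M T^-2]

Both sides have the same dimensions, so the equation is dimensionally consistent.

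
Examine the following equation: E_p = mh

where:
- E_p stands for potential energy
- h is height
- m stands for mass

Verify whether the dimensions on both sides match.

No

E_p (potential energy) has dimensions [L^2 M T^-2].
h (height) has dimensions [L].
m (mass) has dimensions [M].

Left side: [L^2 M T^-2]
Right side: [L M]

The two sides have different dimensions, so the equation is NOT dimensionally consistent.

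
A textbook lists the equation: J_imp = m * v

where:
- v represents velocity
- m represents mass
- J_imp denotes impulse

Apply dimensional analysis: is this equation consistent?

Yes

v (velocity) has dimensions [L T^-1].
m (mass) has dimensions [M].
J_imp (impulse) has dimensions [L M T^-1].

Left side: [L M T^-1]
Right side: [L M T^-1]

Both sides have the same dimensions, so the equation is dimensionally consistent.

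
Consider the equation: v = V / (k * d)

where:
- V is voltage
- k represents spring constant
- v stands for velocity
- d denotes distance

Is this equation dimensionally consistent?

No

V (voltage) has dimensions [I^-1 L^2 M T^-3].
k (spring constant) has dimensions [M T^-2].
v (velocity) has dimensions [L T^-1].
d (distance) has dimensions [L].

Left side: [L T^-1]
Right side: [I^-1 L T^-1]

The two sides have different dimensions, so the equation is NOT dimensionally consistent.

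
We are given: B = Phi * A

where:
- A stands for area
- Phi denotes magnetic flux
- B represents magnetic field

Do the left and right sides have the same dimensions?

No

A (area) has dimensions [L^2].
Phi (magnetic flux) has dimensions [I^-1 L^2 M T^-2].
B (magnetic field) has dimensions [I^-1 M T^-2].

Left side: [I^-1 M T^-2]
Right side: [I^-1 L^4 M T^-2]

The two sides have different dimensions, so the equation is NOT dimensionally consistent.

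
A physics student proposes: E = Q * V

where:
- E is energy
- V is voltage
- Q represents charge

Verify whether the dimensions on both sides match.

Yes

E (energy) has dimensions [L^2 M T^-2].
V (voltage) has dimensions [I^-1 L^2 M T^-3].
Q (charge) has dimensions [I T].

Left side: [L^2 M T^-2]
Right side: [L^2 M T^-2]

Both sides have the same dimensions, so the equation is dimensionally consistent.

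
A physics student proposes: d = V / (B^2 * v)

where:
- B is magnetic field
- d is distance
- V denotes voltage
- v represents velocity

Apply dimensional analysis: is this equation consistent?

No

B (magnetic field) has dimensions [I^-1 M T^-2].
d (distance) has dimensions [L].
V (voltage) has dimensions [I^-1 L^2 M T^-3].
v (velocity) has dimensions [L T^-1].

Left side: [L]
Right side: [I L M^-1 T^2]

The two sides have different dimensions, so the equation is NOT dimensionally consistent.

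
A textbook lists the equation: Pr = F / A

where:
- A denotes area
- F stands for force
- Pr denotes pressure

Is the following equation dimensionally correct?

Yes

A (area) has dimensions [L^2].
F (force) has dimensions [L M T^-2].
Pr (pressure) has dimensions [L^-1 M T^-2].

Left side: [L^-1 M T^-2]
Right side: [L^-1 M T^-2]

Both sides have the same dimensions, so the equation is dimensionally consistent.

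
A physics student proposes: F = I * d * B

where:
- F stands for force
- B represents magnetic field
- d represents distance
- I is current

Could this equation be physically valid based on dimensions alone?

Yes

F (force) has dimensions [L M T^-2].
B (magnetic field) has dimensions [I^-1 M T^-2].
d (distance) has dimensions [L].
I (current) has dimensions [I].

Left side: [L M T^-2]
Right side: [L M T^-2]

Both sides have the same dimensions, so the equation is dimensionally consistent.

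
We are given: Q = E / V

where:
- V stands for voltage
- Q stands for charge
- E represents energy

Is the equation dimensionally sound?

Yes

V (voltage) has dimensions [I^-1 L^2 M T^-3].
Q (charge) has dimensions [I T].
E (energy) has dimensions [L^2 M T^-2].

Left side: [I T]
Right side: [I T]

Both sides have the same dimensions, so the equation is dimensionally consistent.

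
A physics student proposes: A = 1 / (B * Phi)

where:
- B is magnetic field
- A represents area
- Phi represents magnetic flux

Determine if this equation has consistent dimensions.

No

B (magnetic field) has dimensions [I^-1 M T^-2].
A (area) has dimensions [L^2].
Phi (magnetic flux) has dimensions [I^-1 L^2 M T^-2].

Left side: [L^2]
Right side: [I^2 L^-2 M^-2 T^4]

The two sides have different dimensions, so the equation is NOT dimensionally consistent.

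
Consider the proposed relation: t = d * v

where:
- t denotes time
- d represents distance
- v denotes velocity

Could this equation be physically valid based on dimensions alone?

No

t (time) has dimensions [T].
d (distance) has dimensions [L].
v (velocity) has dimensions [L T^-1].

Left side: [T]
Right side: [L^2 T^-1]

The two sides have different dimensions, so the equation is NOT dimensionally consistent.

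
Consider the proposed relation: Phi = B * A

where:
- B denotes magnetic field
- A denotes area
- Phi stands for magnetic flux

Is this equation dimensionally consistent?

Yes

B (magnetic field) has dimensions [I^-1 M T^-2].
A (area) has dimensions [L^2].
Phi (magnetic flux) has dimensions [I^-1 L^2 M T^-2].

Left side: [I^-1 L^2 M T^-2]
Right side: [I^-1 L^2 M T^-2]

Both sides have the same dimensions, so the equation is dimensionally consistent.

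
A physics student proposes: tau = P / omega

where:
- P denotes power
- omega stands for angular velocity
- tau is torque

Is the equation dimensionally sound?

Yes

P (power) has dimensions [L^2 M T^-3].
omega (angular velocity) has dimensions [T^-1].
tau (torque) has dimensions [L^2 M T^-2].

Left side: [L^2 M T^-2]
Right side: [L^2 M T^-2]

Both sides have the same dimensions, so the equation is dimensionally consistent.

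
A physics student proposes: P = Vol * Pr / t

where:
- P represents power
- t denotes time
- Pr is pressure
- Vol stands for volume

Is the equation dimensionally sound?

Yes

P (power) has dimensions [L^2 M T^-3].
t (time) has dimensions [T].
Pr (pressure) has dimensions [L^-1 M T^-2].
Vol (volume) has dimensions [L^3].

Left side: [L^2 M T^-3]
Right side: [L^2 M T^-3]

Both sides have the same dimensions, so the equation is dimensionally consistent.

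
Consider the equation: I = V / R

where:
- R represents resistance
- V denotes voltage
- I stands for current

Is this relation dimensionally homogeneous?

Yes

R (resistance) has dimensions [I^-2 L^2 M T^-3].
V (voltage) has dimensions [I^-1 L^2 M T^-3].
I (current) has dimensions [I].

Left side: [I]
Right side: [I]

Both sides have the same dimensions, so the equation is dimensionally consistent.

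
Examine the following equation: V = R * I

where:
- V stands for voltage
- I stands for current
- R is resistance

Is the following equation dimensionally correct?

Yes

V (voltage) has dimensions [I^-1 L^2 M T^-3].
I (current) has dimensions [I].
R (resistance) has dimensions [I^-2 L^2 M T^-3].

Left side: [I^-1 L^2 M T^-3]
Right side: [I^-1 L^2 M T^-3]

Both sides have the same dimensions, so the equation is dimensionally consistent.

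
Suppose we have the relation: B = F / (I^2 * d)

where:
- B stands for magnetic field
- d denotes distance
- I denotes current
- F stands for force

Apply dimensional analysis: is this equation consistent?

No

B (magnetic field) has dimensions [I^-1 M T^-2].
d (distance) has dimensions [L].
I (current) has dimensions [I].
F (force) has dimensions [L M T^-2].

Left side: [I^-1 M T^-2]
Right side: [I^-2 M T^-2]

The two sides have different dimensions, so the equation is NOT dimensionally consistent.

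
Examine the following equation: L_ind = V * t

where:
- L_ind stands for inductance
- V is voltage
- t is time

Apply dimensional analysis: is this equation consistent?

No

L_ind (inductance) has dimensions [I^-2 L^2 M T^-2].
V (voltage) has dimensions [I^-1 L^2 M T^-3].
t (time) has dimensions [T].

Left side: [I^-2 L^2 M T^-2]
Right side: [I^-1 L^2 M T^-2]

The two sides have different dimensions, so the equation is NOT dimensionally consistent.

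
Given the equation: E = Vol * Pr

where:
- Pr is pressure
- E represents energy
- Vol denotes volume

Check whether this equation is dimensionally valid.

Yes

Pr (pressure) has dimensions [L^-1 M T^-2].
E (energy) has dimensions [L^2 M T^-2].
Vol (volume) has dimensions [L^3].

Left side: [L^2 M T^-2]
Right side: [L^2 M T^-2]

Both sides have the same dimensions, so the equation is dimensionally consistent.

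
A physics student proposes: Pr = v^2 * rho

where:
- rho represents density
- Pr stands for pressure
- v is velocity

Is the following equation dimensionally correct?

Yes

rho (density) has dimensions [L^-3 M].
Pr (pressure) has dimensions [L^-1 M T^-2].
v (velocity) has dimensions [L T^-1].

Left side: [L^-1 M T^-2]
Right side: [L^-1 M T^-2]

Both sides have the same dimensions, so the equation is dimensionally consistent.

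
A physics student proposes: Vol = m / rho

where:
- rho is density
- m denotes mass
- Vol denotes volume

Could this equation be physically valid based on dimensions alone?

Yes

rho (density) has dimensions [L^-3 M].
m (mass) has dimensions [M].
Vol (volume) has dimensions [L^3].

Left side: [L^3]
Right side: [L^3]

Both sides have the same dimensions, so the equation is dimensionally consistent.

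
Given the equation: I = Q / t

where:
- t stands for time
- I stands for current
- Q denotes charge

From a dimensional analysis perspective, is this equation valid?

Yes

t (time) has dimensions [T].
I (current) has dimensions [I].
Q (charge) has dimensions [I T].

Left side: [I]
Right side: [I]

Both sides have the same dimensions, so the equation is dimensionally consistent.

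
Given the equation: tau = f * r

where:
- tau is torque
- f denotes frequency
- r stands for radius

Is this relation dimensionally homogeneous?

No

tau (torque) has dimensions [L^2 M T^-2].
f (frequency) has dimensions [T^-1].
r (radius) has dimensions [L].

Left side: [L^2 M T^-2]
Right side: [L T^-1]

The two sides have different dimensions, so the equation is NOT dimensionally consistent.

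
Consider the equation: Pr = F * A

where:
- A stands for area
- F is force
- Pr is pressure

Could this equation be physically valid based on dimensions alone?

No

A (area) has dimensions [L^2].
F (force) has dimensions [L M T^-2].
Pr (pressure) has dimensions [L^-1 M T^-2].

Left side: [L^-1 M T^-2]
Right side: [L^3 M T^-2]

The two sides have different dimensions, so the equation is NOT dimensionally consistent.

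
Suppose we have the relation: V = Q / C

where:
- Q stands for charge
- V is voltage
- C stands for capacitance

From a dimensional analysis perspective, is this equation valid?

Yes

Q (charge) has dimensions [I T].
V (voltage) has dimensions [I^-1 L^2 M T^-3].
C (capacitance) has dimensions [I^2 L^-2 M^-1 T^4].

Left side: [I^-1 L^2 M T^-3]
Right side: [I^-1 L^2 M T^-3]

Both sides have the same dimensions, so the equation is dimensionally consistent.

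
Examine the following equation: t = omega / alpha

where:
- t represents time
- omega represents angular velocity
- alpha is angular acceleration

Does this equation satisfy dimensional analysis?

Yes

t (time) has dimensions [T].
omega (angular velocity) has dimensions [T^-1].
alpha (angular acceleration) has dimensions [T^-2].

Left side: [T]
Right side: [T]

Both sides have the same dimensions, so the equation is dimensionally consistent.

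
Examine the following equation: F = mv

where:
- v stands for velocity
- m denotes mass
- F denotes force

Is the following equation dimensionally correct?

No

v (velocity) has dimensions [L T^-1].
m (mass) has dimensions [M].
F (force) has dimensions [L M T^-2].

Left side: [L M T^-2]
Right side: [L M T^-1]

The two sides have different dimensions, so the equation is NOT dimensionally consistent.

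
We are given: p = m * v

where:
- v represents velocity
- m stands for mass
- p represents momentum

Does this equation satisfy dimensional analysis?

Yes

v (velocity) has dimensions [L T^-1].
m (mass) has dimensions [M].
p (momentum) has dimensions [L M T^-1].

Left side: [L M T^-1]
Right side: [L M T^-1]

Both sides have the same dimensions, so the equation is dimensionally consistent.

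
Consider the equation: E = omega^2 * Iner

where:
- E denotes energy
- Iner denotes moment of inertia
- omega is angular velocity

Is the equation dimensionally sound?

Yes

E (energy) has dimensions [L^2 M T^-2].
Iner (moment of inertia) has dimensions [L^2 M].
omega (angular velocity) has dimensions [T^-1].

Left side: [L^2 M T^-2]
Right side: [L^2 M T^-2]

Both sides have the same dimensions, so the equation is dimensionally consistent.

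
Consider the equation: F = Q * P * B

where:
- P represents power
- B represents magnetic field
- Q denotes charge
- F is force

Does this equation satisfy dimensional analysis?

No

P (power) has dimensions [L^2 M T^-3].
B (magnetic field) has dimensions [I^-1 M T^-2].
Q (charge) has dimensions [I T].
F (force) has dimensions [L M T^-2].

Left side: [L M T^-2]
Right side: [L^2 M^2 T^-4]

The two sides have different dimensions, so the equation is NOT dimensionally consistent.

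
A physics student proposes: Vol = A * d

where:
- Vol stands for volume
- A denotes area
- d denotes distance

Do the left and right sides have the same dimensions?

Yes

Vol (volume) has dimensions [L^3].
A (area) has dimensions [L^2].
d (distance) has dimensions [L].

Left side: [L^3]
Right side: [L^3]

Both sides have the same dimensions, so the equation is dimensionally consistent.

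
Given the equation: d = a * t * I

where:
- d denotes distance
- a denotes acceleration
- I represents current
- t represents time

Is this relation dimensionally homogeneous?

No

d (distance) has dimensions [L].
a (acceleration) has dimensions [L T^-2].
I (current) has dimensions [I].
t (time) has dimensions [T].

Left side: [L]
Right side: [I L T^-1]

The two sides have different dimensions, so the equation is NOT dimensionally consistent.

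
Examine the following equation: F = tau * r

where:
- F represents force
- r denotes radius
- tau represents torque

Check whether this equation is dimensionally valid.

No

F (force) has dimensions [L M T^-2].
r (radius) has dimensions [L].
tau (torque) has dimensions [L^2 M T^-2].

Left side: [L M T^-2]
Right side: [L^3 M T^-2]

The two sides have different dimensions, so the equation is NOT dimensionally consistent.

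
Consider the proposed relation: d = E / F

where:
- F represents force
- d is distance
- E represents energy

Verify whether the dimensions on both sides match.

Yes

F (force) has dimensions [L M T^-2].
d (distance) has dimensions [L].
E (energy) has dimensions [L^2 M T^-2].

Left side: [L]
Right side: [L]

Both sides have the same dimensions, so the equation is dimensionally consistent.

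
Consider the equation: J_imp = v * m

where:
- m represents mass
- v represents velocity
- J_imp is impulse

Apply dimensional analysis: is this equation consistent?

Yes

m (mass) has dimensions [M].
v (velocity) has dimensions [L T^-1].
J_imp (impulse) has dimensions [L M T^-1].

Left side: [L M T^-1]
Right side: [L M T^-1]

Both sides have the same dimensions, so the equation is dimensionally consistent.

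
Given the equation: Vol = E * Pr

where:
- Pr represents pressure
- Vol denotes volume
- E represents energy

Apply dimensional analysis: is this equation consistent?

No

Pr (pressure) has dimensions [L^-1 M T^-2].
Vol (volume) has dimensions [L^3].
E (energy) has dimensions [L^2 M T^-2].

Left side: [L^3]
Right side: [L M^2 T^-4]

The two sides have different dimensions, so the equation is NOT dimensionally consistent.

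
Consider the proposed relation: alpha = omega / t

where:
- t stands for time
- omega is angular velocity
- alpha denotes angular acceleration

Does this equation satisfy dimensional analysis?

Yes

t (time) has dimensions [T].
omega (angular velocity) has dimensions [T^-1].
alpha (angular acceleration) has dimensions [T^-2].

Left side: [T^-2]
Right side: [T^-2]

Both sides have the same dimensions, so the equation is dimensionally consistent.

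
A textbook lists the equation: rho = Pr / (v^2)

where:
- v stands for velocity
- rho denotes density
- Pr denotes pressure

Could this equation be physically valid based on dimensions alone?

Yes

v (velocity) has dimensions [L T^-1].
rho (density) has dimensions [L^-3 M].
Pr (pressure) has dimensions [L^-1 M T^-2].

Left side: [L^-3 M]
Right side: [L^-3 M]

Both sides have the same dimensions, so the equation is dimensionally consistent.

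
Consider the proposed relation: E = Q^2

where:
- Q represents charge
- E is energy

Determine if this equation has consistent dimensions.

No

Q (charge) has dimensions [I T].
E (energy) has dimensions [L^2 M T^-2].

Left side: [L^2 M T^-2]
Right side: [I^2 T^2]

The two sides have different dimensions, so the equation is NOT dimensionally consistent.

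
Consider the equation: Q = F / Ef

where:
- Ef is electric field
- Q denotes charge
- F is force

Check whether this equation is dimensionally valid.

Yes

Ef (electric field) has dimensions [I^-1 L M T^-3].
Q (charge) has dimensions [I T].
F (force) has dimensions [L M T^-2].

Left side: [I T]
Right side: [I T]

Both sides have the same dimensions, so the equation is dimensionally consistent.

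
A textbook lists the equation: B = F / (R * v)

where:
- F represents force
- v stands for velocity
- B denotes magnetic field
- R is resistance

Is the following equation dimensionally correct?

No

F (force) has dimensions [L M T^-2].
v (velocity) has dimensions [L T^-1].
B (magnetic field) has dimensions [I^-1 M T^-2].
R (resistance) has dimensions [I^-2 L^2 M T^-3].

Left side: [I^-1 M T^-2]
Right side: [I^2 L^-2 T^2]

The two sides have different dimensions, so the equation is NOT dimensionally consistent.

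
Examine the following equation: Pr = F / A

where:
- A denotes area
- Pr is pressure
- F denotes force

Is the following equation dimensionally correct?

Yes

A (area) has dimensions [L^2].
Pr (pressure) has dimensions [L^-1 M T^-2].
F (force) has dimensions [L M T^-2].

Left side: [L^-1 M T^-2]
Right side: [L^-1 M T^-2]

Both sides have the same dimensions, so the equation is dimensionally consistent.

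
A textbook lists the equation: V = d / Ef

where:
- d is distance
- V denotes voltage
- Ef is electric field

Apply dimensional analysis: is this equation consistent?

No

d (distance) has dimensions [L].
V (voltage) has dimensions [I^-1 L^2 M T^-3].
Ef (electric field) has dimensions [I^-1 L M T^-3].

Left side: [I^-1 L^2 M T^-3]
Right side: [I M^-1 T^3]

The two sides have different dimensions, so the equation is NOT dimensionally consistent.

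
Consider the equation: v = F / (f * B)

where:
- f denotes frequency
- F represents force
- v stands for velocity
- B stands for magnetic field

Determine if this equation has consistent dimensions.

No

f (frequency) has dimensions [T^-1].
F (force) has dimensions [L M T^-2].
v (velocity) has dimensions [L T^-1].
B (magnetic field) has dimensions [I^-1 M T^-2].

Left side: [L T^-1]
Right side: [I L T]

The two sides have different dimensions, so the equation is NOT dimensionally consistent.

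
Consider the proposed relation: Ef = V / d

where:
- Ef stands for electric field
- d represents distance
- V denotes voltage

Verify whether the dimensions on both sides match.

Yes

Ef (electric field) has dimensions [I^-1 L M T^-3].
d (distance) has dimensions [L].
V (voltage) has dimensions [I^-1 L^2 M T^-3].

Left side: [I^-1 L M T^-3]
Right side: [I^-1 L M T^-3]

Both sides have the same dimensions, so the equation is dimensionally consistent.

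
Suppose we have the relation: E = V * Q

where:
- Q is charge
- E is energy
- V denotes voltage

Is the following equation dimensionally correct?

Yes

Q (charge) has dimensions [I T].
E (energy) has dimensions [L^2 M T^-2].
V (voltage) has dimensions [I^-1 L^2 M T^-3].

Left side: [L^2 M T^-2]
Right side: [L^2 M T^-2]

Both sides have the same dimensions, so the equation is dimensionally consistent.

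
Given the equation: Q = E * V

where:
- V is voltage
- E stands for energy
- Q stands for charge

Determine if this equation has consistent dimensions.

No

V (voltage) has dimensions [I^-1 L^2 M T^-3].
E (energy) has dimensions [L^2 M T^-2].
Q (charge) has dimensions [I T].

Left side: [I T]
Right side: [I^-1 L^4 M^2 T^-5]

The two sides have different dimensions, so the equation is NOT dimensionally consistent.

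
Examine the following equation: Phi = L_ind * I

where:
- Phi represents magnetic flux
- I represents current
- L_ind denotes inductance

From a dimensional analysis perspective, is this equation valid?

Yes

Phi (magnetic flux) has dimensions [I^-1 L^2 M T^-2].
I (current) has dimensions [I].
L_ind (inductance) has dimensions [I^-2 L^2 M T^-2].

Left side: [I^-1 L^2 M T^-2]
Right side: [I^-1 L^2 M T^-2]

Both sides have the same dimensions, so the equation is dimensionally consistent.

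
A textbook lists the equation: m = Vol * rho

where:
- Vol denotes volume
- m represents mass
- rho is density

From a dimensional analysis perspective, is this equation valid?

Yes

Vol (volume) has dimensions [L^3].
m (mass) has dimensions [M].
rho (density) has dimensions [L^-3 M].

Left side: [M]
Right side: [M]

Both sides have the same dimensions, so the equation is dimensionally consistent.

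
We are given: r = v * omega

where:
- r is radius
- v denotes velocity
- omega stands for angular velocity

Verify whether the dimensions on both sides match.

No

r (radius) has dimensions [L].
v (velocity) has dimensions [L T^-1].
omega (angular velocity) has dimensions [T^-1].

Left side: [L]
Right side: [L T^-2]

The two sides have different dimensions, so the equation is NOT dimensionally consistent.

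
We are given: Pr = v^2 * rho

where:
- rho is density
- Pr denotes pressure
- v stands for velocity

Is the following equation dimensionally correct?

Yes

rho (density) has dimensions [L^-3 M].
Pr (pressure) has dimensions [L^-1 M T^-2].
v (velocity) has dimensions [L T^-1].

Left side: [L^-1 M T^-2]
Right side: [L^-1 M T^-2]

Both sides have the same dimensions, so the equation is dimensionally consistent.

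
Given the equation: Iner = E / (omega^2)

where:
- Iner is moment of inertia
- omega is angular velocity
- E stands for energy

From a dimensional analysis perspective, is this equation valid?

Yes

Iner (moment of inertia) has dimensions [L^2 M].
omega (angular velocity) has dimensions [T^-1].
E (energy) has dimensions [L^2 M T^-2].

Left side: [L^2 M]
Right side: [L^2 M]

Both sides have the same dimensions, so the equation is dimensionally consistent.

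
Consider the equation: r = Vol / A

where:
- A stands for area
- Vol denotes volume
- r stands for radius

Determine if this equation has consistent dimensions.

Yes

A (area) has dimensions [L^2].
Vol (volume) has dimensions [L^3].
r (radius) has dimensions [L].

Left side: [L]
Right side: [L]

Both sides have the same dimensions, so the equation is dimensionally consistent.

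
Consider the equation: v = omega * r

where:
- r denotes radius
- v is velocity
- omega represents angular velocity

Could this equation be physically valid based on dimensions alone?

Yes

r (radius) has dimensions [L].
v (velocity) has dimensions [L T^-1].
omega (angular velocity) has dimensions [T^-1].

Left side: [L T^-1]
Right side: [L T^-1]

Both sides have the same dimensions, so the equation is dimensionally consistent.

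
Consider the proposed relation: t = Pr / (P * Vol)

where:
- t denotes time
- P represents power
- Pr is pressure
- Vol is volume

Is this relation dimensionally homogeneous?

No

t (time) has dimensions [T].
P (power) has dimensions [L^2 M T^-3].
Pr (pressure) has dimensions [L^-1 M T^-2].
Vol (volume) has dimensions [L^3].

Left side: [T]
Right side: [L^-6 T]

The two sides have different dimensions, so the equation is NOT dimensionally consistent.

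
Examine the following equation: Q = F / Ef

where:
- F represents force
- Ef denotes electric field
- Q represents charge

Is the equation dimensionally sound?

Yes

F (force) has dimensions [L M T^-2].
Ef (electric field) has dimensions [I^-1 L M T^-3].
Q (charge) has dimensions [I T].

Left side: [I T]
Right side: [I T]

Both sides have the same dimensions, so the equation is dimensionally consistent.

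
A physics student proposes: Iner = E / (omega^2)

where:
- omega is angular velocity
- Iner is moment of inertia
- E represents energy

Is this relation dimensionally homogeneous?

Yes

omega (angular velocity) has dimensions [T^-1].
Iner (moment of inertia) has dimensions [L^2 M].
E (energy) has dimensions [L^2 M T^-2].

Left side: [L^2 M]
Right side: [L^2 M]

Both sides have the same dimensions, so the equation is dimensionally consistent.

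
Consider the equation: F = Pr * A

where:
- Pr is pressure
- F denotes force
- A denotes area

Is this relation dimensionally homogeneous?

Yes

Pr (pressure) has dimensions [L^-1 M T^-2].
F (force) has dimensions [L M T^-2].
A (area) has dimensions [L^2].

Left side: [L M T^-2]
Right side: [L M T^-2]

Both sides have the same dimensions, so the equation is dimensionally consistent.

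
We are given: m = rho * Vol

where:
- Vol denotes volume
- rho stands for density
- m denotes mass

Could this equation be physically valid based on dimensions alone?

Yes

Vol (volume) has dimensions [L^3].
rho (density) has dimensions [L^-3 M].
m (mass) has dimensions [M].

Left side: [M]
Right side: [M]

Both sides have the same dimensions, so the equation is dimensionally consistent.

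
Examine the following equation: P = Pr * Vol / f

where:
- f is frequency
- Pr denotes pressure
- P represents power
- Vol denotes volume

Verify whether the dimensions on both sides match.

No

f (frequency) has dimensions [T^-1].
Pr (pressure) has dimensions [L^-1 M T^-2].
P (power) has dimensions [L^2 M T^-3].
Vol (volume) has dimensions [L^3].

Left side: [L^2 M T^-3]
Right side: [L^2 M T^-1]

The two sides have different dimensions, so the equation is NOT dimensionally consistent.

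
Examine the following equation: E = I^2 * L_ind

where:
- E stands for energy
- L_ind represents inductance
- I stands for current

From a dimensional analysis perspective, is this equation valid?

Yes

E (energy) has dimensions [L^2 M T^-2].
L_ind (inductance) has dimensions [I^-2 L^2 M T^-2].
I (current) has dimensions [I].

Left side: [L^2 M T^-2]
Right side: [L^2 M T^-2]

Both sides have the same dimensions, so the equation is dimensionally consistent.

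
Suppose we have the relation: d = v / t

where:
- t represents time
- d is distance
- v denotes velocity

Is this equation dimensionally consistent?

No

t (time) has dimensions [T].
d (distance) has dimensions [L].
v (velocity) has dimensions [L T^-1].

Left side: [L]
Right side: [L T^-2]

The two sides have different dimensions, so the equation is NOT dimensionally consistent.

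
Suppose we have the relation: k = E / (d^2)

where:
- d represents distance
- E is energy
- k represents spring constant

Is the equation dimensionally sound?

Yes

d (distance) has dimensions [L].
E (energy) has dimensions [L^2 M T^-2].
k (spring constant) has dimensions [M T^-2].

Left side: [M T^-2]
Right side: [M T^-2]

Both sides have the same dimensions, so the equation is dimensionally consistent.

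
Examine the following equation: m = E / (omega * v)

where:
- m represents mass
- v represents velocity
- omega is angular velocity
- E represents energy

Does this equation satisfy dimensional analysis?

No

m (mass) has dimensions [M].
v (velocity) has dimensions [L T^-1].
omega (angular velocity) has dimensions [T^-1].
E (energy) has dimensions [L^2 M T^-2].

Left side: [M]
Right side: [L M]

The two sides have different dimensions, so the equation is NOT dimensionally consistent.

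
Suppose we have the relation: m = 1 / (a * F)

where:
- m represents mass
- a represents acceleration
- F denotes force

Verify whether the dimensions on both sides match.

No

m (mass) has dimensions [M].
a (acceleration) has dimensions [L T^-2].
F (force) has dimensions [L M T^-2].

Left side: [M]
Right side: [L^-2 M^-1 T^4]

The two sides have different dimensions, so the equation is NOT dimensionally consistent.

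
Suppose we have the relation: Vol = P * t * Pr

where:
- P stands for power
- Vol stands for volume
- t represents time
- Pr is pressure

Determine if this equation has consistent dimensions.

No

P (power) has dimensions [L^2 M T^-3].
Vol (volume) has dimensions [L^3].
t (time) has dimensions [T].
Pr (pressure) has dimensions [L^-1 M T^-2].

Left side: [L^3]
Right side: [L M^2 T^-4]

The two sides have different dimensions, so the equation is NOT dimensionally consistent.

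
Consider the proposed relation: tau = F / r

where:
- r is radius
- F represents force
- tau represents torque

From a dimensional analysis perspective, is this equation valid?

No

r (radius) has dimensions [L].
F (force) has dimensions [L M T^-2].
tau (torque) has dimensions [L^2 M T^-2].

Left side: [L^2 M T^-2]
Right side: [M T^-2]

The two sides have different dimensions, so the equation is NOT dimensionally consistent.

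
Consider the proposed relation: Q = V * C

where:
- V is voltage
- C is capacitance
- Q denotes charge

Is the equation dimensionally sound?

Yes

V (voltage) has dimensions [I^-1 L^2 M T^-3].
C (capacitance) has dimensions [I^2 L^-2 M^-1 T^4].
Q (charge) has dimensions [I T].

Left side: [I T]
Right side: [I T]

Both sides have the same dimensions, so the equation is dimensionally consistent.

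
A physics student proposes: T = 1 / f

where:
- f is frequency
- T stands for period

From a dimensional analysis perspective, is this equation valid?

Yes

f (frequency) has dimensions [T^-1].
T (period) has dimensions [T].

Left side: [T]
Right side: [T]

Both sides have the same dimensions, so the equation is dimensionally consistent.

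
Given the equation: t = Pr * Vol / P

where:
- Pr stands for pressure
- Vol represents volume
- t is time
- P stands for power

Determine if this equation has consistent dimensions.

Yes

Pr (pressure) has dimensions [L^-1 M T^-2].
Vol (volume) has dimensions [L^3].
t (time) has dimensions [T].
P (power) has dimensions [L^2 M T^-3].

Left side: [T]
Right side: [T]

Both sides have the same dimensions, so the equation is dimensionally consistent.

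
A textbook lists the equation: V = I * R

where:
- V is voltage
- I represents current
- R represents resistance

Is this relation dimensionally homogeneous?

Yes

V (voltage) has dimensions [I^-1 L^2 M T^-3].
I (current) has dimensions [I].
R (resistance) has dimensions [I^-2 L^2 M T^-3].

Left side: [I^-1 L^2 M T^-3]
Right side: [I^-1 L^2 M T^-3]

Both sides have the same dimensions, so the equation is dimensionally consistent.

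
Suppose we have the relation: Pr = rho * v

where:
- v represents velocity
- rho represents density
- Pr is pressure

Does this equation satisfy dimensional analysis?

No

v (velocity) has dimensions [L T^-1].
rho (density) has dimensions [L^-3 M].
Pr (pressure) has dimensions [L^-1 M T^-2].

Left side: [L^-1 M T^-2]
Right side: [L^-2 M T^-1]

The two sides have different dimensions, so the equation is NOT dimensionally consistent.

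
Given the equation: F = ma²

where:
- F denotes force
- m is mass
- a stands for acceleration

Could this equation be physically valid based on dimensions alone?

No

F (force) has dimensions [L M T^-2].
m (mass) has dimensions [M].
a (acceleration) has dimensions [L T^-2].

Left side: [L M T^-2]
Right side: [L^2 M T^-4]

The two sides have different dimensions, so the equation is NOT dimensionally consistent.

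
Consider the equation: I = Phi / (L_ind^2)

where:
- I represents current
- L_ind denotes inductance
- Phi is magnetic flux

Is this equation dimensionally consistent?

No

I (current) has dimensions [I].
L_ind (inductance) has dimensions [I^-2 L^2 M T^-2].
Phi (magnetic flux) has dimensions [I^-1 L^2 M T^-2].

Left side: [I]
Right side: [I^3 L^-2 M^-1 T^2]

The two sides have different dimensions, so the equation is NOT dimensionally consistent.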